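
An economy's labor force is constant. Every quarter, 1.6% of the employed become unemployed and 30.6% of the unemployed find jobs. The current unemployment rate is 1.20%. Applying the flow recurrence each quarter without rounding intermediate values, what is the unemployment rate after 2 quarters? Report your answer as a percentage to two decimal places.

With a fixed labor force, u_{t+1} = u_t + s·(1−u_t) − f·u_t = u_t·(1−s−f) + s.
Here 1−s−f = 0.678 and s = 0.016.
u_1 = 0.012000 × 0.678 + 0.016 = 0.024136.
u_2 = 0.024136 × 0.678 + 0.016 = 0.032364.

Unemployment rate after two quarters ≈ 3.24%.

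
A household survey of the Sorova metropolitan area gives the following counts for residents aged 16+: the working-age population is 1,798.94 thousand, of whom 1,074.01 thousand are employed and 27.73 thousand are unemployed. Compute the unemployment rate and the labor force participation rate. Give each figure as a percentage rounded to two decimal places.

Labor force = employed + unemployed = 1,074.01 + 27.73 = 1,101.74 thousand.
Unemployment rate = 27.73 / 1,101.74 = 2.52%.
Labor force participation rate = 1,101.74 / 1,798.94 = 61.24%.

Unemployment rate ≈ 2.52%; labor force participation rate ≈ 61.24%.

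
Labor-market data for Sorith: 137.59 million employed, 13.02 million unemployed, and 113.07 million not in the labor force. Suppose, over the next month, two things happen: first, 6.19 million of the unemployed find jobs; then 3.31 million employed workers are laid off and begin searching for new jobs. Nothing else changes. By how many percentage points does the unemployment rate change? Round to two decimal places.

Initially, labor force = 137.59 + 13.02 = 150.61 million, so u = 13.02/150.61 = 8.64%.
After the first change, unemployed falls and employed rises by 6.19; labor force unchanged → E = 143.78, U = 6.83, labor force = 150.61 million.
After the second change, employed falls and unemployed rises by 3.31; labor force unchanged → E = 140.47, U = 10.14, labor force = 150.61 million.
New unemployment rate = 10.14 / 150.61 = 6.73%.
Change = 6.73% − 8.64% = −1.91 percentage points.

The unemployment rate changes by −1.91 percentage points.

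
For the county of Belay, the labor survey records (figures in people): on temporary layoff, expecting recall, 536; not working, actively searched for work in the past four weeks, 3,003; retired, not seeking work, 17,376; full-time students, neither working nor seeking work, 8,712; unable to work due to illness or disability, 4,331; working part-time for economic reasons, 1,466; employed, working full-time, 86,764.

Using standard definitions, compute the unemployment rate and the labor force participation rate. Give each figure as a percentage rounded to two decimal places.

Unemployment rate ≈ 3.86%; labor force participation rate ≈ 75.10%.

Employed = 1,466 + 86,764 = 88,230 (anyone who worked, including part-time for economic reasons, counts as employed).
Unemployed = 536 + 3,003 = 3,539 (jobless and actively searching, or on temporary layoff).
Labor force = 88,230 + 3,539 = 91,769.
Not in labor force = 17,376 + 8,712 + 4,331 = 30,419 (those not working and not actively searching are outside the labor force).
Civilian working-age population = 91,769 + 30,419 = 122,188.
Unemployment rate = 3,539 / 91,769 = 3.86%.
Labor force participation rate = 91,769 / 122,188 = 75.10%.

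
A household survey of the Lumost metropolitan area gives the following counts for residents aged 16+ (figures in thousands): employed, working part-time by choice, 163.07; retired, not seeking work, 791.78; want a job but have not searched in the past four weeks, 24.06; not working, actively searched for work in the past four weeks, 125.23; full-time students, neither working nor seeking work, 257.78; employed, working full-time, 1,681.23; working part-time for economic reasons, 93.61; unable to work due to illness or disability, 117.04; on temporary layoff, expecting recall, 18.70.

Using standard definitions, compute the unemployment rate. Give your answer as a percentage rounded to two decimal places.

Unemployment rate ≈ 6.91%.

Employed = 163.07 + 1,681.23 + 93.61 = 1,937.91 thousand (anyone who worked, including part-time for economic reasons, counts as employed).
Unemployed = 125.23 + 18.70 = 143.93 thousand (jobless and actively searching, or on temporary layoff).
Labor force = 1,937.91 + 143.93 = 2,081.84 thousand.
Unemployment rate = 143.93 / 2,081.84 = 6.91%.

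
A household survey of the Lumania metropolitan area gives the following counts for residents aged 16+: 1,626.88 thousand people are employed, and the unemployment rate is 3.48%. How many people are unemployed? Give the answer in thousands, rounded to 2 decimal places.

Let U be the number unemployed. The labor force is E + U, and U/(E+U) = 0.0348.
So U = 0.0348 × 1,626.88 / (1 − 0.0348) = 56.6154 / 0.9652 ≈ 58.66 thousand.

About 58.66 thousand are unemployed.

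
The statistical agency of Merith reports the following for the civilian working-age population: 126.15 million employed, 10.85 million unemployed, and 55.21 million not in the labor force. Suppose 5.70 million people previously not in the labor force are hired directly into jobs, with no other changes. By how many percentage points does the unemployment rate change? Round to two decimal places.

Initially, labor force = 126.15 + 10.85 = 137.00 million, so u = 10.85/137.00 = 7.92%.
After the change, employed and labor force both rise by 5.70; unemployed unchanged → E = 131.85, U = 10.85, labor force = 142.70 million.
New unemployment rate = 10.85 / 142.70 = 7.60%.
Change = 7.60% − 7.92% = −0.32 percentage points.

The unemployment rate changes by −0.32 percentage points.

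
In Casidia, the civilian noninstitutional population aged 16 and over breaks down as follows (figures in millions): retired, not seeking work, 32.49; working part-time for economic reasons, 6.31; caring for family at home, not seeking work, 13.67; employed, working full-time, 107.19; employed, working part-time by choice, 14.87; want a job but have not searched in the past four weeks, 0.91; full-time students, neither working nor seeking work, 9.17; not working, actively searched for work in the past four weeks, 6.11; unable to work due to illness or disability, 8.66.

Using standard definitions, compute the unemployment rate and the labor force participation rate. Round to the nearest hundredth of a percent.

Employed = 6.31 + 107.19 + 14.87 = 128.37 million (anyone who worked, including part-time for economic reasons, counts as employed).
Unemployed = 6.11 million.
Labor force = 128.37 + 6.11 = 134.48 million.
Not in labor force = 32.49 + 13.67 + 0.91 + 9.17 + 8.66 = 64.90 million (those not working and not actively searching are outside the labor force — including those who want a job but have given up searching).
Civilian working-age population = 134.48 + 64.90 = 199.38 million.
Unemployment rate = 6.11 / 134.48 = 4.54%.
Labor force participation rate = 134.48 / 199.38 = 67.45%.

Unemployment rate ≈ 4.54%; labor force participation rate ≈ 67.45%.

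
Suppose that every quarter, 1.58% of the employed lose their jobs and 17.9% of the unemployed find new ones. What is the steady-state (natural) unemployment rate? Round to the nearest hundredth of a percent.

Steady-state unemployment rate ≈ 8.11%.

At steady state the flows balance: s·E = f·U, so U/(E+U) = s/(s+f).
u* = 1.58 / (1.58 + 17.9) = 1.58 / 19.48 = 8.11%.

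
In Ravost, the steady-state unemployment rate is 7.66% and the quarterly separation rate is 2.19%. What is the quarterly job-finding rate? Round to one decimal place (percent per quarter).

Job-finding rate ≈ 26.4% per quarter.

From u* = s/(s+f): f = s·(1−u)/u.
f = 2.19 × (1 − 0.0766) / 0.0766 = 2.0222 / 0.0766 ≈ 26.4% per quarter.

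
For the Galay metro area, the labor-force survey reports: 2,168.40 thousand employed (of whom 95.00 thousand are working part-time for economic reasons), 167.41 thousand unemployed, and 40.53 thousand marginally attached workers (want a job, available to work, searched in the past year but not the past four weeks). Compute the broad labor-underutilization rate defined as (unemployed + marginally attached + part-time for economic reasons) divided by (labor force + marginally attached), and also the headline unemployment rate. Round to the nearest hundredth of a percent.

Broad underutilization rate ≈ 12.75%; headline unemployment rate ≈ 7.17%.

Labor force = 2,168.40 + 167.41 = 2,335.81 thousand.
Numerator = 167.41 + 40.53 + 95.00 = 302.94 thousand.
Denominator = 2,335.81 + 40.53 = 2,376.34 thousand.
Broad rate = 302.94 / 2,376.34 = 12.75%.
Headline unemployment rate = 167.41 / 2,335.81 = 7.17%.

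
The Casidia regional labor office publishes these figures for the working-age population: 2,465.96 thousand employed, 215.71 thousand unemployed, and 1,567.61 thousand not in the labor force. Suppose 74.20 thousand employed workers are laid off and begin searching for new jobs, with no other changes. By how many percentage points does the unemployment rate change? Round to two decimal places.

Initially, labor force = 2,465.96 + 215.71 = 2,681.67 thousand, so u = 215.71/2,681.67 = 8.04%.
After the change, employed falls and unemployed rises by 74.20; labor force unchanged → E = 2,391.76, U = 289.91, labor force = 2,681.67 thousand.
New unemployment rate = 289.91 / 2,681.67 = 10.81%.
Change = 10.81% − 8.04% = +2.77 percentage points.

The unemployment rate changes by +2.77 percentage points.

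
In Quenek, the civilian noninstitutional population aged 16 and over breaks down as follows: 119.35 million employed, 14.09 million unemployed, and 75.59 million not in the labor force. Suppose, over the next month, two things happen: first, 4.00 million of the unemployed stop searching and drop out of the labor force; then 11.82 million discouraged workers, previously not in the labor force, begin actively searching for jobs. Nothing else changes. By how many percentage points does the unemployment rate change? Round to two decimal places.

The unemployment rate changes by +4.95 percentage points.

Initially, labor force = 119.35 + 14.09 = 133.44 million, so u = 14.09/133.44 = 10.56%.
After the first change, unemployed and labor force both fall by 4.00 → E = 119.35, U = 10.09, labor force = 129.44 million.
After the second change, unemployed and labor force both rise by 11.82 → E = 119.35, U = 21.91, labor force = 141.26 million.
New unemployment rate = 21.91 / 141.26 = 15.51%.
Change = 15.51% − 10.56% = +4.95 percentage points.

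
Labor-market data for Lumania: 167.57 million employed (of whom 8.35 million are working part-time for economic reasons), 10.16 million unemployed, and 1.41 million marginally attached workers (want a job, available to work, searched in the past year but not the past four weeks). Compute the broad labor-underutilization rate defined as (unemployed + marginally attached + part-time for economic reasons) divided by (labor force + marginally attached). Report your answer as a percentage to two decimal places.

Labor force = 167.57 + 10.16 = 177.73 million.
Numerator = 10.16 + 1.41 + 8.35 = 19.92 million.
Denominator = 177.73 + 1.41 = 179.14 million.
Broad rate = 19.92 / 179.14 = 11.12%.

Broad underutilization rate ≈ 11.12%.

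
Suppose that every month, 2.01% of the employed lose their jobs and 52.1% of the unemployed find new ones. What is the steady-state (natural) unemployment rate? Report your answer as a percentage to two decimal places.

Steady-state unemployment rate ≈ 3.71%.

At steady state the flows balance: s·E = f·U, so U/(E+U) = s/(s+f).
u* = 2.01 / (2.01 + 52.1) = 2.01 / 54.11 = 3.71%.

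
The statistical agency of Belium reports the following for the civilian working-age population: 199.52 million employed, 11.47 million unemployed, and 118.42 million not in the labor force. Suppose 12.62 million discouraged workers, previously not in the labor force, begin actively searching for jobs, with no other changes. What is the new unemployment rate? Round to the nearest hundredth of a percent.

New unemployment rate ≈ 10.77%.

Initially, labor force = 199.52 + 11.47 = 210.99 million, so u = 11.47/210.99 = 5.44%.
After the change, unemployed and labor force both rise by 12.62 → E = 199.52, U = 24.09, labor force = 223.61 million.
New unemployment rate = 24.09 / 223.61 = 10.77%.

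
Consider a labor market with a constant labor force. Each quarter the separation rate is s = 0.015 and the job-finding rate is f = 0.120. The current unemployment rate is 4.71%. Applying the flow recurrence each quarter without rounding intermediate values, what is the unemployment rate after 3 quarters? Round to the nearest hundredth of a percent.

With a fixed labor force, u_{t+1} = u_t + s·(1−u_t) − f·u_t = u_t·(1−s−f) + s.
Here 1−s−f = 0.865 and s = 0.015.
u_1 = 0.047100 × 0.865 + 0.015 = 0.055741.
u_2 = 0.055741 × 0.865 + 0.015 = 0.063216.
u_3 = 0.063216 × 0.865 + 0.015 = 0.069682.

Unemployment rate after three quarters ≈ 6.97%.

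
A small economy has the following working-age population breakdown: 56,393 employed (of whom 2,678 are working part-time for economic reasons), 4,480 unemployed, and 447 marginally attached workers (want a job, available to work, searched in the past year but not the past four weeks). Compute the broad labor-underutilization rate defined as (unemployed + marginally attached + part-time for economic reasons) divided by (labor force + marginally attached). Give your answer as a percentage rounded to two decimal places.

Labor force = 56,393 + 4,480 = 60,873.
Numerator = 4,480 + 447 + 2,678 = 7,605.
Denominator = 60,873 + 447 = 61,320.
Broad rate = 7,605 / 61,320 = 12.40%.

Broad underutilization rate ≈ 12.40%.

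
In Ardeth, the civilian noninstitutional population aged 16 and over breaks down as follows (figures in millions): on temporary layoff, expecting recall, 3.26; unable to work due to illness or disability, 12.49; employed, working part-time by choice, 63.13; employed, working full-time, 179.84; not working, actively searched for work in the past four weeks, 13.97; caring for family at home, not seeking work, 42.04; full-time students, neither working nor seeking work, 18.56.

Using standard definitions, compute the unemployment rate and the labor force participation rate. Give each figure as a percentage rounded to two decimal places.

Unemployment rate ≈ 6.62%; labor force participation rate ≈ 78.07%.

Employed = 63.13 + 179.84 = 242.97 million.
Unemployed = 3.26 + 13.97 = 17.23 million (jobless and actively searching, or on temporary layoff).
Labor force = 242.97 + 17.23 = 260.20 million.
Not in labor force = 12.49 + 42.04 + 18.56 = 73.09 million (those not working and not actively searching are outside the labor force).
Civilian working-age population = 260.20 + 73.09 = 333.29 million.
Unemployment rate = 17.23 / 260.20 = 6.62%.
Labor force participation rate = 260.20 / 333.29 = 78.07%.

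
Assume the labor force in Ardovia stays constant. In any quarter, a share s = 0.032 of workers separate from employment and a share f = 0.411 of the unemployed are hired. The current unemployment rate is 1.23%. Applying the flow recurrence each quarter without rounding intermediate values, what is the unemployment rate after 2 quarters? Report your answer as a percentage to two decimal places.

Unemployment rate after two quarters ≈ 5.36%.

With a fixed labor force, u_{t+1} = u_t + s·(1−u_t) − f·u_t = u_t·(1−s−f) + s.
Here 1−s−f = 0.557 and s = 0.032.
u_1 = 0.012300 × 0.557 + 0.032 = 0.038851.
u_2 = 0.038851 × 0.557 + 0.032 = 0.053640.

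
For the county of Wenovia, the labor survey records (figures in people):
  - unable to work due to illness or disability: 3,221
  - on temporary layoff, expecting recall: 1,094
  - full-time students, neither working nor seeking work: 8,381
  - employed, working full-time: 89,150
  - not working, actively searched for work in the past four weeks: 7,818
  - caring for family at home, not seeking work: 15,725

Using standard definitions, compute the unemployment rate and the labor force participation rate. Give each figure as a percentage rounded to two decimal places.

Employed = 89,150.
Unemployed = 1,094 + 7,818 = 8,912 (jobless and actively searching, or on temporary layoff).
Labor force = 89,150 + 8,912 = 98,062.
Not in labor force = 3,221 + 8,381 + 15,725 = 27,327 (those not working and not actively searching are outside the labor force).
Civilian working-age population = 98,062 + 27,327 = 125,389.
Unemployment rate = 8,912 / 98,062 = 9.09%.
Labor force participation rate = 98,062 / 125,389 = 78.21%.

Unemployment rate ≈ 9.09%; labor force participation rate ≈ 78.21%.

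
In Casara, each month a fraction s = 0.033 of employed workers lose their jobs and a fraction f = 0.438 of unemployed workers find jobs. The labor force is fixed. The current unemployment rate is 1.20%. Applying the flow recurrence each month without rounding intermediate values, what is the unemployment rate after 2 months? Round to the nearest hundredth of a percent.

Unemployment rate after two months ≈ 5.38%.

With a fixed labor force, u_{t+1} = u_t + s·(1−u_t) − f·u_t = u_t·(1−s−f) + s.
Here 1−s−f = 0.529 and s = 0.033.
u_1 = 0.012000 × 0.529 + 0.033 = 0.039348.
u_2 = 0.039348 × 0.529 + 0.033 = 0.053815.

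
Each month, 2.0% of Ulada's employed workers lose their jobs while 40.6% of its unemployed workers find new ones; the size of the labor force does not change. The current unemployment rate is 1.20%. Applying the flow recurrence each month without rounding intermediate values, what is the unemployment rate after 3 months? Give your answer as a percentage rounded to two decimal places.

Unemployment rate after three months ≈ 4.03%.

With a fixed labor force, u_{t+1} = u_t + s·(1−u_t) − f·u_t = u_t·(1−s−f) + s.
Here 1−s−f = 0.574 and s = 0.020.
u_1 = 0.012000 × 0.574 + 0.020 = 0.026888.
u_2 = 0.026888 × 0.574 + 0.020 = 0.035434.
u_3 = 0.035434 × 0.574 + 0.020 = 0.040339.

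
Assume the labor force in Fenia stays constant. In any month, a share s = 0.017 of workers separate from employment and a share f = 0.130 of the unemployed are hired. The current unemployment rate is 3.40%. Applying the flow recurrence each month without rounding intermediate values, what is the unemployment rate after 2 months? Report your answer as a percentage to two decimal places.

With a fixed labor force, u_{t+1} = u_t + s·(1−u_t) − f·u_t = u_t·(1−s−f) + s.
Here 1−s−f = 0.853 and s = 0.017.
u_1 = 0.034000 × 0.853 + 0.017 = 0.046002.
u_2 = 0.046002 × 0.853 + 0.017 = 0.056240.

Unemployment rate after two months ≈ 5.62%.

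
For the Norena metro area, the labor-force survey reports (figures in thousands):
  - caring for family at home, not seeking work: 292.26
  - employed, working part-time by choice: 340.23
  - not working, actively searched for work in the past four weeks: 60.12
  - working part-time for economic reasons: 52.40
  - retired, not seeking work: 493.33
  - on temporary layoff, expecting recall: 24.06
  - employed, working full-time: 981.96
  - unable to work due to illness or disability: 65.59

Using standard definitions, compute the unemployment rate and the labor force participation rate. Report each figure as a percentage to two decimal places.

Employed = 340.23 + 52.40 + 981.96 = 1,374.59 thousand (anyone who worked, including part-time for economic reasons, counts as employed).
Unemployed = 60.12 + 24.06 = 84.18 thousand (jobless and actively searching, or on temporary layoff).
Labor force = 1,374.59 + 84.18 = 1,458.77 thousand.
Not in labor force = 292.26 + 493.33 + 65.59 = 851.18 thousand (those not working and not actively searching are outside the labor force).
Civilian working-age population = 1,458.77 + 851.18 = 2,309.95 thousand.
Unemployment rate = 84.18 / 1,458.77 = 5.77%.
Labor force participation rate = 1,458.77 / 2,309.95 = 63.15%.

Unemployment rate ≈ 5.77%; labor force participation rate ≈ 63.15%.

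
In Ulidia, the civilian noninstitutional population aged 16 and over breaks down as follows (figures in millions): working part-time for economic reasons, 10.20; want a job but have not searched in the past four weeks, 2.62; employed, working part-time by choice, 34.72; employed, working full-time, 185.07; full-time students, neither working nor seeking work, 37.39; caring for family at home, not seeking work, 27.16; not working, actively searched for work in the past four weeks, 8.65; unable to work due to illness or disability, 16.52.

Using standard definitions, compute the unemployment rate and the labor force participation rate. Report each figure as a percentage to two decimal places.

Unemployment rate ≈ 3.62%; labor force participation rate ≈ 74.04%.

Employed = 10.20 + 34.72 + 185.07 = 229.99 million (anyone who worked, including part-time for economic reasons, counts as employed).
Unemployed = 8.65 million.
Labor force = 229.99 + 8.65 = 238.64 million.
Not in labor force = 2.62 + 37.39 + 27.16 + 16.52 = 83.69 million (those not working and not actively searching are outside the labor force — including those who want a job but have given up searching).
Civilian working-age population = 238.64 + 83.69 = 322.33 million.
Unemployment rate = 8.65 / 238.64 = 3.62%.
Labor force participation rate = 238.64 / 322.33 = 74.04%.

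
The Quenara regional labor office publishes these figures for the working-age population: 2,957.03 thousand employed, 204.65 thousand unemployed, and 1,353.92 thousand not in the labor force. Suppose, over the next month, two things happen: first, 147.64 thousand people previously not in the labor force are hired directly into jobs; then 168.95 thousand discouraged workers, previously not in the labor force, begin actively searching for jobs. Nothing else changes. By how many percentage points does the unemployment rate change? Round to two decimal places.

The unemployment rate changes by +4.27 percentage points.

Initially, labor force = 2,957.03 + 204.65 = 3,161.68 thousand, so u = 204.65/3,161.68 = 6.47%.
After the first change, employed and labor force both rise by 147.64; unemployed unchanged → E = 3,104.67, U = 204.65, labor force = 3,309.32 thousand.
After the second change, unemployed and labor force both rise by 168.95 → E = 3,104.67, U = 373.60, labor force = 3,478.27 thousand.
New unemployment rate = 373.60 / 3,478.27 = 10.74%.
Change = 10.74% − 6.47% = +4.27 percentage points.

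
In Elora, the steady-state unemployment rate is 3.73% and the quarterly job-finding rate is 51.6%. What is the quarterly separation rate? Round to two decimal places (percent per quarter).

From u* = s/(s+f): s = u·f/(1−u).
s = 0.0373 × 51.6 / (1 − 0.0373) = 1.9247 / 0.9627 ≈ 2.00% per quarter.

Separation rate ≈ 2.00% per quarter.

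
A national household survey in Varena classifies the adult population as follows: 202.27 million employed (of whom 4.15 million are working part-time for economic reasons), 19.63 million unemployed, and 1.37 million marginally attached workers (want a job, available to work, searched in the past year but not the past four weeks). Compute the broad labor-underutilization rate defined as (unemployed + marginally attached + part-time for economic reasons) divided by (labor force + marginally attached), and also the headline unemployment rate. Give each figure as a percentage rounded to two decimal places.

Broad underutilization rate ≈ 11.26%; headline unemployment rate ≈ 8.85%.

Labor force = 202.27 + 19.63 = 221.90 million.
Numerator = 19.63 + 1.37 + 4.15 = 25.15 million.
Denominator = 221.90 + 1.37 = 223.27 million.
Broad rate = 25.15 / 223.27 = 11.26%.
Headline unemployment rate = 19.63 / 221.90 = 8.85%.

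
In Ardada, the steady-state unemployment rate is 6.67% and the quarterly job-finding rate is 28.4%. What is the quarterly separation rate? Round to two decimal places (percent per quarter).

From u* = s/(s+f): s = u·f/(1−u).
s = 0.0667 × 28.4 / (1 − 0.0667) = 1.8943 / 0.9333 ≈ 2.03% per quarter.

Separation rate ≈ 2.03% per quarter.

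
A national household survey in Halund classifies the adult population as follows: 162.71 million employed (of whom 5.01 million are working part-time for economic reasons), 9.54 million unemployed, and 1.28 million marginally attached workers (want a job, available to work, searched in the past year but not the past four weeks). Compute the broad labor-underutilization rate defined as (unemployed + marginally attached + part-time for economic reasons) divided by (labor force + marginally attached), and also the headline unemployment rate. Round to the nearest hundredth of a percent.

Labor force = 162.71 + 9.54 = 172.25 million.
Numerator = 9.54 + 1.28 + 5.01 = 15.83 million.
Denominator = 172.25 + 1.28 = 173.53 million.
Broad rate = 15.83 / 173.53 = 9.12%.
Headline unemployment rate = 9.54 / 172.25 = 5.54%.

Broad underutilization rate ≈ 9.12%; headline unemployment rate ≈ 5.54%.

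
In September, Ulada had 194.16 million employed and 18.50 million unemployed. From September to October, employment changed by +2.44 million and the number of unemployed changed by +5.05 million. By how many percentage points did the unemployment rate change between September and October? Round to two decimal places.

The unemployment rate changed by +2.00 percentage points.

September: labor force = 194.16 + 18.50 = 212.66; u = 18.50/212.66 = 8.70%.
October: labor force = 196.60 + 23.55 = 220.15; u = 23.55/220.15 = 10.70%.
Change = 10.70% − 8.70% = +2.00 pp.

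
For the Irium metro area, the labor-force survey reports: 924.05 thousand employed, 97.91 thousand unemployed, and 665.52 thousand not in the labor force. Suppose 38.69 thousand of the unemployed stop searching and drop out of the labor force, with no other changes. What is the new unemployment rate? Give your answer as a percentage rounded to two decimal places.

New unemployment rate ≈ 6.02%.

Initially, labor force = 924.05 + 97.91 = 1,021.96 thousand, so u = 97.91/1,021.96 = 9.58%.
After the change, unemployed and labor force both fall by 38.69 → E = 924.05, U = 59.22, labor force = 983.27 thousand.
New unemployment rate = 59.22 / 983.27 = 6.02%.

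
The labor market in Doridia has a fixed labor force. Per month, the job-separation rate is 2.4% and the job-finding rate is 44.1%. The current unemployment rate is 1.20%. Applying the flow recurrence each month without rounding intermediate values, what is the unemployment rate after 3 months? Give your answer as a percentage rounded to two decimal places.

With a fixed labor force, u_{t+1} = u_t + s·(1−u_t) − f·u_t = u_t·(1−s−f) + s.
Here 1−s−f = 0.535 and s = 0.024.
u_1 = 0.012000 × 0.535 + 0.024 = 0.030420.
u_2 = 0.030420 × 0.535 + 0.024 = 0.040275.
u_3 = 0.040275 × 0.535 + 0.024 = 0.045547.

Unemployment rate after three months ≈ 4.55%.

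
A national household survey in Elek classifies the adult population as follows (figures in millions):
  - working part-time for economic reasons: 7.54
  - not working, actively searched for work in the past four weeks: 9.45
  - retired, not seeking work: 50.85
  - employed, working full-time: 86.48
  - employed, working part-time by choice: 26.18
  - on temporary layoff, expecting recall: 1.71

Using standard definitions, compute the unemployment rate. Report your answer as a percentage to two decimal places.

Employed = 7.54 + 86.48 + 26.18 = 120.20 million (anyone who worked, including part-time for economic reasons, counts as employed).
Unemployed = 9.45 + 1.71 = 11.16 million (jobless and actively searching, or on temporary layoff).
Labor force = 120.20 + 11.16 = 131.36 million.
Unemployment rate = 11.16 / 131.36 = 8.50%.

Unemployment rate ≈ 8.50%.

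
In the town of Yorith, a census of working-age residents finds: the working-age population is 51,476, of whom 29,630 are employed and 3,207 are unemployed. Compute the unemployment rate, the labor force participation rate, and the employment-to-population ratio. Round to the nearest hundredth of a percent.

Unemployment rate ≈ 9.77%; labor force participation rate ≈ 63.79%; employment-population ratio ≈ 57.56%.

Labor force = employed + unemployed = 29,630 + 3,207 = 32,837.
Unemployment rate = 3,207 / 32,837 = 9.77%.
Labor force participation rate = 32,837 / 51,476 = 63.79%.
Employment-population ratio = 29,630 / 51,476 = 57.56%.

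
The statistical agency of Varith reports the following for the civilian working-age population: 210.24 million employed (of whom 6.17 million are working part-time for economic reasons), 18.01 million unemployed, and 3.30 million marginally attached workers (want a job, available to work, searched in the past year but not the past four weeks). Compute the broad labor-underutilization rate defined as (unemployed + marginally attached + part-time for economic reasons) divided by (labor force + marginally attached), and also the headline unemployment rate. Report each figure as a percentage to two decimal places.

Labor force = 210.24 + 18.01 = 228.25 million.
Numerator = 18.01 + 3.30 + 6.17 = 27.48 million.
Denominator = 228.25 + 3.30 = 231.55 million.
Broad rate = 27.48 / 231.55 = 11.87%.
Headline unemployment rate = 18.01 / 228.25 = 7.89%.

Broad underutilization rate ≈ 11.87%; headline unemployment rate ≈ 7.89%.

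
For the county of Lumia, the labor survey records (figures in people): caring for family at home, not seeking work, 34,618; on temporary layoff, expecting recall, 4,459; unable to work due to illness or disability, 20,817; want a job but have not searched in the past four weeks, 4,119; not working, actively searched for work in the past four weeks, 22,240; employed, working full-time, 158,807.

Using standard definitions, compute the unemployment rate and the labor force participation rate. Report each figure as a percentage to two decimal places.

Unemployment rate ≈ 14.39%; labor force participation rate ≈ 75.70%.

Employed = 158,807.
Unemployed = 4,459 + 22,240 = 26,699 (jobless and actively searching, or on temporary layoff).
Labor force = 158,807 + 26,699 = 185,506.
Not in labor force = 34,618 + 20,817 + 4,119 = 59,554 (those not working and not actively searching are outside the labor force — including those who want a job but have given up searching).
Civilian working-age population = 185,506 + 59,554 = 245,060.
Unemployment rate = 26,699 / 185,506 = 14.39%.
Labor force participation rate = 185,506 / 245,060 = 75.70%.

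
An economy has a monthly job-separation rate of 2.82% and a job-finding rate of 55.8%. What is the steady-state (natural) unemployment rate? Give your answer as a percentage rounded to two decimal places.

At steady state the flows balance: s·E = f·U, so U/(E+U) = s/(s+f).
u* = 2.82 / (2.82 + 55.8) = 2.82 / 58.62 = 4.81%.

Steady-state unemployment rate ≈ 4.81%.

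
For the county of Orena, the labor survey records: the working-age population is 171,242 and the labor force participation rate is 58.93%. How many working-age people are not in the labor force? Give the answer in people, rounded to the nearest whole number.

About 70,329 are not in the labor force.

Share not in the labor force = 1 − 0.5893 = 0.4107.
Not in labor force = 0.4107 × 171,242 ≈ 70,329.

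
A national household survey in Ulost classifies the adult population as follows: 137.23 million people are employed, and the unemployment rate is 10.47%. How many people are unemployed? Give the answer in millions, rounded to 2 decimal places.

Let U be the number unemployed. The labor force is E + U, and U/(E+U) = 0.1047.
So U = 0.1047 × 137.23 / (1 − 0.1047) = 14.3680 / 0.8953 ≈ 16.05 million.

About 16.05 million are unemployed.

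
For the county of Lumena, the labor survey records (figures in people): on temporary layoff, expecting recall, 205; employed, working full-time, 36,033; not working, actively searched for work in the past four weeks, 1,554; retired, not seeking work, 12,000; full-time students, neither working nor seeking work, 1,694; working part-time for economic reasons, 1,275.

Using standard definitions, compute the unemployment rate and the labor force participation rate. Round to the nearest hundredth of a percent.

Unemployment rate ≈ 4.50%; labor force participation rate ≈ 74.05%.

Employed = 36,033 + 1,275 = 37,308 (anyone who worked, including part-time for economic reasons, counts as employed).
Unemployed = 205 + 1,554 = 1,759 (jobless and actively searching, or on temporary layoff).
Labor force = 37,308 + 1,759 = 39,067.
Not in labor force = 12,000 + 1,694 = 13,694 (those not working and not actively searching are outside the labor force).
Civilian working-age population = 39,067 + 13,694 = 52,761.
Unemployment rate = 1,759 / 39,067 = 4.50%.
Labor force participation rate = 39,067 / 52,761 = 74.05%.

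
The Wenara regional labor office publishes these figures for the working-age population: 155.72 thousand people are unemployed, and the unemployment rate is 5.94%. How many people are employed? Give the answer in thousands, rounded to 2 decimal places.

About 2,465.83 thousand are employed.

Labor force = U / u = 155.72 / 0.0594 ≈ 2,621.55 thousand.
Employed = labor force − unemployed = 2,621.55 − 155.72 = 2,465.83 thousand.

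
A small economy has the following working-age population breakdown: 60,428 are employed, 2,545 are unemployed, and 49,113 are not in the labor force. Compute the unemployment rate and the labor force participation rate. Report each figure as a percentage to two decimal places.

Unemployment rate ≈ 4.04%; labor force participation rate ≈ 56.18%.

Labor force = employed + unemployed = 60,428 + 2,545 = 62,973.
Working-age population = 62,973 + 49,113 = 112,086.
Unemployment rate = 2,545 / 62,973 = 4.04%.
Labor force participation rate = 62,973 / 112,086 = 56.18%.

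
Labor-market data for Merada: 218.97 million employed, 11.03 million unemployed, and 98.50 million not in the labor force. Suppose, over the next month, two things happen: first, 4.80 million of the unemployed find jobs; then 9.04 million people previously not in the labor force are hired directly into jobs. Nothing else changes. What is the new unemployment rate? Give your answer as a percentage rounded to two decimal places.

New unemployment rate ≈ 2.61%.

Initially, labor force = 218.97 + 11.03 = 230.00 million, so u = 11.03/230.00 = 4.80%.
After the first change, unemployed falls and employed rises by 4.80; labor force unchanged → E = 223.77, U = 6.23, labor force = 230.00 million.
After the second change, employed and labor force both rise by 9.04; unemployed unchanged → E = 232.81, U = 6.23, labor force = 239.04 million.
New unemployment rate = 6.23 / 239.04 = 2.61%.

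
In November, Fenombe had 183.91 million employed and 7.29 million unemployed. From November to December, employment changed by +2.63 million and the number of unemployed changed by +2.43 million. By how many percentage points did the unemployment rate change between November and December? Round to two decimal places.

The unemployment rate changed by +1.14 percentage points.

November: labor force = 183.91 + 7.29 = 191.20; u = 7.29/191.20 = 3.81%.
December: labor force = 186.54 + 9.72 = 196.26; u = 9.72/196.26 = 4.95%.
Change = 4.95% − 3.81% = +1.14 pp.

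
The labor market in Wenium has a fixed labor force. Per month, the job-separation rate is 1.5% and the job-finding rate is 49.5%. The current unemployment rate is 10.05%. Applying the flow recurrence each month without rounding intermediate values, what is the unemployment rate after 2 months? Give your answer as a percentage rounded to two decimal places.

With a fixed labor force, u_{t+1} = u_t + s·(1−u_t) − f·u_t = u_t·(1−s−f) + s.
Here 1−s−f = 0.490 and s = 0.015.
u_1 = 0.100500 × 0.490 + 0.015 = 0.064245.
u_2 = 0.064245 × 0.490 + 0.015 = 0.046480.

Unemployment rate after two months ≈ 4.65%.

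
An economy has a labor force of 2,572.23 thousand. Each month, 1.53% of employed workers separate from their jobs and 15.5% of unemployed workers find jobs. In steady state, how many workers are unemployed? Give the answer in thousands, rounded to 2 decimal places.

Steady-state unemployment rate u* = s/(s+f) = 1.53/(1.53+15.5) = 0.089841.
Unemployed = u* × labor force = 0.089841 × 2,572.23 ≈ 231.09 thousand.

About 231.09 thousand are unemployed in steady state.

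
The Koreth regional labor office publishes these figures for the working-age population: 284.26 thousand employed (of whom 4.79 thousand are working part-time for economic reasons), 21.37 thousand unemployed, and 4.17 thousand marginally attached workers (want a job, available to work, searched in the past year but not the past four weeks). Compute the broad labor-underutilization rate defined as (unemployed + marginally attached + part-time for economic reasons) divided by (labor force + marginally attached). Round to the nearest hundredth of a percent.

Labor force = 284.26 + 21.37 = 305.63 thousand.
Numerator = 21.37 + 4.17 + 4.79 = 30.33 thousand.
Denominator = 305.63 + 4.17 = 309.80 thousand.
Broad rate = 30.33 / 309.80 = 9.79%.

Broad underutilization rate ≈ 9.79%.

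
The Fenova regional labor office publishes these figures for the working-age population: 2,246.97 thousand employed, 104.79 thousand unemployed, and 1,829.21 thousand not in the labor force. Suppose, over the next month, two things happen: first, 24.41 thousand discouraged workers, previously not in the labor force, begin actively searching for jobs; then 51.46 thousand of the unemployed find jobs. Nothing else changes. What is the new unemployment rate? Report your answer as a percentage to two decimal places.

Initially, labor force = 2,246.97 + 104.79 = 2,351.76 thousand, so u = 104.79/2,351.76 = 4.46%.
After the first change, unemployed and labor force both rise by 24.41 → E = 2,246.97, U = 129.20, labor force = 2,376.17 thousand.
After the second change, unemployed falls and employed rises by 51.46; labor force unchanged → E = 2,298.43, U = 77.74, labor force = 2,376.17 thousand.
New unemployment rate = 77.74 / 2,376.17 = 3.27%.

New unemployment rate ≈ 3.27%.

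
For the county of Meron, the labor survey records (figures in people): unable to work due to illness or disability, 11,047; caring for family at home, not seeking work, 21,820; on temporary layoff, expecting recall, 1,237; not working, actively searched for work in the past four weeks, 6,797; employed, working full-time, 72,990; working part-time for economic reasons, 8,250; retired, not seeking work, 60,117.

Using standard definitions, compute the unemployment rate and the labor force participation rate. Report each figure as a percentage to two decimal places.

Employed = 72,990 + 8,250 = 81,240 (anyone who worked, including part-time for economic reasons, counts as employed).
Unemployed = 1,237 + 6,797 = 8,034 (jobless and actively searching, or on temporary layoff).
Labor force = 81,240 + 8,034 = 89,274.
Not in labor force = 11,047 + 21,820 + 60,117 = 92,984 (those not working and not actively searching are outside the labor force).
Civilian working-age population = 89,274 + 92,984 = 182,258.
Unemployment rate = 8,034 / 89,274 = 9.00%.
Labor force participation rate = 89,274 / 182,258 = 48.98%.

Unemployment rate ≈ 9.00%; labor force participation rate ≈ 48.98%.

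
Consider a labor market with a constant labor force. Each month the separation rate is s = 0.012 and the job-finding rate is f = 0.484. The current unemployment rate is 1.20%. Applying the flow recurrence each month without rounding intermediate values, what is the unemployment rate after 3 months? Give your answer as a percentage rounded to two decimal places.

With a fixed labor force, u_{t+1} = u_t + s·(1−u_t) − f·u_t = u_t·(1−s−f) + s.
Here 1−s−f = 0.504 and s = 0.012.
u_1 = 0.012000 × 0.504 + 0.012 = 0.018048.
u_2 = 0.018048 × 0.504 + 0.012 = 0.021096.
u_3 = 0.021096 × 0.504 + 0.012 = 0.022632.

Unemployment rate after three months ≈ 2.26%.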